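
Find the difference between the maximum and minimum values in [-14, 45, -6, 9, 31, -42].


Maximum value: 45
Minimum value: -42
Range = 45 - (-42) = 87
Final answer: 87


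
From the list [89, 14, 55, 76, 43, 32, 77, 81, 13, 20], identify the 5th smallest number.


Sort ascending: [13, 14, 20, 32, 43, 55, 76, 77, 81, 89]
The 5th element (1-indexed) is at index 4.
Value = 43
Final answer: 43


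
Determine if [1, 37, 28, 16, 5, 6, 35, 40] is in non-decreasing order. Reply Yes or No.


Check consecutive pairs:
  1 <= 37? True
  37 <= 28? False
  28 <= 16? False
  16 <= 5? False
  5 <= 6? True
  6 <= 35? True
  35 <= 40? True
3 consecutive pair(s) are out of order, so the list is not sorted.
Final answer: No


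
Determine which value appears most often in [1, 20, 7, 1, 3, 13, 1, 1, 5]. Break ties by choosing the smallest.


Count the frequency of each value:
  1 appears 4 time(s)
  3 appears 1 time(s)
  5 appears 1 time(s)
  7 appears 1 time(s)
  13 appears 1 time(s)
  20 appears 1 time(s)
Maximum frequency is 4.
Only 1 reaches that frequency, so it is the mode.
Final answer: 1


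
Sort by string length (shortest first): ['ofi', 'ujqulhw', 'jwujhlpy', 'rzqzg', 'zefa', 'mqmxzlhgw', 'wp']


Compute lengths:
  'ofi' has length 3
  'ujqulhw' has length 7
  'jwujhlpy' has length 8
  'rzqzg' has length 5
  'zefa' has length 4
  'mqmxzlhgw' has length 9
  'wp' has length 2
Lengths in increasing order: 2 < 3 < 4 < 5 < 7 < 8 < 9
Listing the words in that order gives the answer.
Final answer: ['wp', 'ofi', 'zefa', 'rzqzg', 'ujqulhw', 'jwujhlpy', 'mqmxzlhgw']


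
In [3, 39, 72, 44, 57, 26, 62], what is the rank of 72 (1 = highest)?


Sort descending: [72, 62, 57, 44, 39, 26, 3]
Find 72 in the sorted list.
72 is at position 1.
Final answer: 1


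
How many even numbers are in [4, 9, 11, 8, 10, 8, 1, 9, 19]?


Check each element:
  4 is even
  9 is odd
  11 is odd
  8 is even
  10 is even
  8 is even
  1 is odd
  9 is odd
  19 is odd
Evens: [4, 8, 10, 8]
Count of evens = 4
Final answer: 4


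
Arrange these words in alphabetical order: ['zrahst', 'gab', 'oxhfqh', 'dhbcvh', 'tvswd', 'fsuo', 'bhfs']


Compare strings character by character (the first differing letter decides):
  'bhfs' < 'dhbcvh' since 'b' < 'd' at position 1
  'dhbcvh' < 'fsuo' since 'd' < 'f' at position 1
  'fsuo' < 'gab' since 'f' < 'g' at position 1
  'gab' < 'oxhfqh' since 'g' < 'o' at position 1
  'oxhfqh' < 'tvswd' since 'o' < 't' at position 1
  'tvswd' < 'zrahst' since 't' < 'z' at position 1
Chaining these comparisons gives the alphabetical order.
Final answer: ['bhfs', 'dhbcvh', 'fsuo', 'gab', 'oxhfqh', 'tvswd', 'zrahst']


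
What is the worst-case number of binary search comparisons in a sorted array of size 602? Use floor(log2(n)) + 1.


Binary search halves the search space each step.
Maximum comparisons = floor(log2(602)) + 1
log2(602) = 9.2336
floor(log2(602)) = 9, so 9 + 1 = 10
Final answer: 10


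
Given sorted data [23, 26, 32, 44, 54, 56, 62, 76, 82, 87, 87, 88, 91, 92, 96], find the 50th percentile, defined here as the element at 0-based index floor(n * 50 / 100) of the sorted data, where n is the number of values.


The dataset has n = 15 elements.
Index = floor(15 * 50 / 100) = floor(750 / 100) = floor(7.5) = 7
Counting from index 0 in the sorted data, the element at index 7 is 76.
Final answer: 76


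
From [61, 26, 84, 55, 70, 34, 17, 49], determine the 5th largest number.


Sort descending: [84, 70, 61, 55, 49, 34, 26, 17]
The 5th element (1-indexed) is at index 4.
Value = 49
Final answer: 49


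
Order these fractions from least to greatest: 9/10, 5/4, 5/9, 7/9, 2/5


Convert to decimal for comparison:
  9/10 = 0.9
  5/4 = 1.25
  5/9 = 0.5556
  7/9 = 0.7778
  2/5 = 0.4
Decimals in increasing order: 0.4 < 0.5556 < 0.7778 < 0.9 < 1.25
Writing each back as its fraction gives the sorted order.
Final answer: 2/5, 5/9, 7/9, 9/10, 5/4


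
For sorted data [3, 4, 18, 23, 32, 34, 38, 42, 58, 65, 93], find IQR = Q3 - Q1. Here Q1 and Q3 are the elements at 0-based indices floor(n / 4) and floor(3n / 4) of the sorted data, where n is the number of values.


The data has n = 11 elements.
Q1 index = floor(11 / 4) = floor(2.75) = 2; Q3 index = floor(3 * 11 / 4) = floor(8.25) = 8
Q1 = element at index 2 = 18
Q3 = element at index 8 = 58
IQR = 58 - 18 = 40
Final answer: 40


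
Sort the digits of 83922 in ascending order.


The number 83922 has digits: 8, 3, 9, 2, 2
Sorted: 2, 2, 3, 8, 9
Joining the sorted digits gives the result.
Final answer: 22389


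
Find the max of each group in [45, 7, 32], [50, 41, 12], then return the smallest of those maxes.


Find max of each group:
  Group 1: [45, 7, 32] -> max = 45
  Group 2: [50, 41, 12] -> max = 50
Maxes: [45, 50]
Minimum of maxes = 45
Final answer: 45


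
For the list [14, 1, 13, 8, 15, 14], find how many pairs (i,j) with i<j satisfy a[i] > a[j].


For each element, count the later elements that are smaller than it:
  14 (index 0): smaller elements after it = [1, 13, 8] -> 3
  1 (index 1): smaller elements after it = [] -> 0
  13 (index 2): smaller elements after it = [8] -> 1
  8 (index 3): smaller elements after it = [] -> 0
  15 (index 4): smaller elements after it = [14] -> 1
Total inversions = 3 + 0 + 1 + 0 + 1 = 5
Final answer: 5


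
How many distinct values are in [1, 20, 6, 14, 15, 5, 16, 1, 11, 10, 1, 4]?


List all unique values:
Distinct values: [1, 4, 5, 6, 10, 11, 14, 15, 16, 20]
Count = 10
Final answer: 10


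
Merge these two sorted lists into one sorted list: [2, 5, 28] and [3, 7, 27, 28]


List A: [2, 5, 28]
List B: [3, 7, 27, 28]
Repeatedly compare the front elements and take the smaller:
  2 vs 3 -> take 2
  5 vs 3 -> take 3
  5 vs 7 -> take 5
  28 vs 7 -> take 7
  28 vs 27 -> take 27
  28 vs 28 -> take 28
  A is exhausted; append the rest of B: [28]
Final answer: [2, 3, 5, 7, 27, 28, 28]


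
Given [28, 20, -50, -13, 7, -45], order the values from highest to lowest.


Original list: [28, 20, -50, -13, 7, -45]
Repeatedly take the largest remaining element:
  Remaining [28, 20, -50, -13, 7, -45] -> largest is 28
  Remaining [20, -50, -13, 7, -45] -> largest is 20
  Remaining [-50, -13, 7, -45] -> largest is 7
  Remaining [-50, -13, -45] -> largest is -13
  Remaining [-50, -45] -> largest is -45
  Remaining [-50] -> largest is -50
Collecting the picks in order gives the descending list.
Final answer: [28, 20, 7, -13, -45, -50]


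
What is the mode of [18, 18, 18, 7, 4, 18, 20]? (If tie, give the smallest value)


Count the frequency of each value:
  4 appears 1 time(s)
  7 appears 1 time(s)
  18 appears 4 time(s)
  20 appears 1 time(s)
Maximum frequency is 4.
Only 18 reaches that frequency, so it is the mode.
Final answer: 18


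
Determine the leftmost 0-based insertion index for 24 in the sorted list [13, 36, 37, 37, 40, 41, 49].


List is sorted: [13, 36, 37, 37, 40, 41, 49]
We need the leftmost position where 24 can be inserted, i.e. the first index whose element is >= 24 (or the end of the list if none is).
Binary search with low=0, high=7 (0-based indices):
  low=0, high=7, mid=3: a[3]=37 >= 24, so high = 3
  low=0, high=3, mid=1: a[1]=36 >= 24, so high = 1
  low=0, high=1, mid=0: a[0]=13 < 24, so low = 1
Now low = high = 1, so the insertion index is 1.
Final answer: 1


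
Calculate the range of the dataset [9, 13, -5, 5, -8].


Maximum value: 13
Minimum value: -8
Range = 13 - (-8) = 21
Final answer: 21


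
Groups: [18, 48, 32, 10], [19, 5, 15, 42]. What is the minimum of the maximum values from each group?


Find max of each group:
  Group 1: [18, 48, 32, 10] -> max = 48
  Group 2: [19, 5, 15, 42] -> max = 42
Maxes: [48, 42]
Minimum of maxes = 42
Final answer: 42


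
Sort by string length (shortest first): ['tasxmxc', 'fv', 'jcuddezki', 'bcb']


Compute lengths:
  'tasxmxc' has length 7
  'fv' has length 2
  'jcuddezki' has length 9
  'bcb' has length 3
Lengths in increasing order: 2 < 3 < 7 < 9
Listing the words in that order gives the answer.
Final answer: ['fv', 'bcb', 'tasxmxc', 'jcuddezki']


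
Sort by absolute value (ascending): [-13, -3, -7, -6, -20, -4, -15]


Compute absolute values:
  |-13| = 13
  |-3| = 3
  |-7| = 7
  |-6| = 6
  |-20| = 20
  |-4| = 4
  |-15| = 15
Absolute values in increasing order: 3 < 4 < 6 < 7 < 13 < 15 < 20
Listing the original numbers in that order gives the answer.
Final answer: [-3, -4, -6, -7, -13, -15, -20]


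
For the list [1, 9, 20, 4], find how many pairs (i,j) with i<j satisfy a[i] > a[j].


For each element, count the later elements that are smaller than it:
  1 (index 0): smaller elements after it = [] -> 0
  9 (index 1): smaller elements after it = [4] -> 1
  20 (index 2): smaller elements after it = [4] -> 1
Total inversions = 0 + 1 + 1 = 2
Final answer: 2


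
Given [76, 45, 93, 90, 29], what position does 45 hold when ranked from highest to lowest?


Sort descending: [93, 90, 76, 45, 29]
Find 45 in the sorted list.
45 is at position 4.
Final answer: 4


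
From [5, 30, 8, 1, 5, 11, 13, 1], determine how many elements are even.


Check each element:
  5 is odd
  30 is even
  8 is even
  1 is odd
  5 is odd
  11 is odd
  13 is odd
  1 is odd
Evens: [30, 8]
Count of evens = 2
Final answer: 2


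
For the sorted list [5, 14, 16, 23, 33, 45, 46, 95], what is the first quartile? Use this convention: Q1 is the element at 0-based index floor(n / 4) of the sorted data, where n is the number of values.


The list has n = 8 elements.
Q1 index = floor(8 / 4) = floor(2) = 2
Counting from index 0 in the sorted data, the element at index 2 is 16.
Final answer: 16


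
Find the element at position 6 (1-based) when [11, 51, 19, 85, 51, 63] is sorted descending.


Sort descending: [85, 63, 51, 51, 19, 11]
The 6th element (1-indexed) is at index 5.
Value = 11
Final answer: 11


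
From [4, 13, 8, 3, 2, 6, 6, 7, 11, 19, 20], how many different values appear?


List all unique values:
Distinct values: [2, 3, 4, 6, 7, 8, 11, 13, 19, 20]
Count = 10
Final answer: 10


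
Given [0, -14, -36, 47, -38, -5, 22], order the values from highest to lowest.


Original list: [0, -14, -36, 47, -38, -5, 22]
Repeatedly take the largest remaining element:
  Remaining [0, -14, -36, 47, -38, -5, 22] -> largest is 47
  Remaining [0, -14, -36, -38, -5, 22] -> largest is 22
  Remaining [0, -14, -36, -38, -5] -> largest is 0
  Remaining [-14, -36, -38, -5] -> largest is -5
  Remaining [-14, -36, -38] -> largest is -14
  Remaining [-36, -38] -> largest is -36
  Remaining [-38] -> largest is -38
Collecting the picks in order gives the descending list.
Final answer: [47, 22, 0, -5, -14, -36, -38]


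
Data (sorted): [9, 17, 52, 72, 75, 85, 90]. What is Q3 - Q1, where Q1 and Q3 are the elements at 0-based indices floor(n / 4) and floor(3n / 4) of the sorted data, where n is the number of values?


The data has n = 7 elements.
Q1 index = floor(7 / 4) = floor(1.75) = 1; Q3 index = floor(3 * 7 / 4) = floor(5.25) = 5
Q1 = element at index 1 = 17
Q3 = element at index 5 = 85
IQR = 85 - 17 = 68
Final answer: 68


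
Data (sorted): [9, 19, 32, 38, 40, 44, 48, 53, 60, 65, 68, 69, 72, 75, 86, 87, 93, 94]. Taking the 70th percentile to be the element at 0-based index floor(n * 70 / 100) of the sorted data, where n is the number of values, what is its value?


The dataset has n = 18 elements.
Index = floor(18 * 70 / 100) = floor(1260 / 100) = floor(12.6) = 12
Counting from index 0 in the sorted data, the element at index 12 is 72.
Final answer: 72


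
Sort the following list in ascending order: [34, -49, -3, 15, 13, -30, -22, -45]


Original list: [34, -49, -3, 15, 13, -30, -22, -45]
Repeatedly take the smallest remaining element:
  Remaining [34, -49, -3, 15, 13, -30, -22, -45] -> smallest is -49
  Remaining [34, -3, 15, 13, -30, -22, -45] -> smallest is -45
  Remaining [34, -3, 15, 13, -30, -22] -> smallest is -30
  Remaining [34, -3, 15, 13, -22] -> smallest is -22
  Remaining [34, -3, 15, 13] -> smallest is -3
  Remaining [34, 15, 13] -> smallest is 13
  Remaining [34, 15] -> smallest is 15
  Remaining [34] -> smallest is 34
Collecting the picks in order gives the sorted list.
Final answer: [-49, -45, -30, -22, -3, 13, 15, 34]


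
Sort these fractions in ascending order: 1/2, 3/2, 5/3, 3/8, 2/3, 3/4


Convert to decimal for comparison:
  1/2 = 0.5
  3/2 = 1.5
  5/3 = 1.6667
  3/8 = 0.375
  2/3 = 0.6667
  3/4 = 0.75
Decimals in increasing order: 0.375 < 0.5 < 0.6667 < 0.75 < 1.5 < 1.6667
Writing each back as its fraction gives the sorted order.
Final answer: 3/8, 1/2, 2/3, 3/4, 3/2, 5/3


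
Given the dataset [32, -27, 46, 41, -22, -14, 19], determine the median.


First, sort the list: [-27, -22, -14, 19, 32, 41, 46]
The list has 7 elements (odd count).
The middle index is 3 (0-based), and the element there is 19.
Final answer: 19


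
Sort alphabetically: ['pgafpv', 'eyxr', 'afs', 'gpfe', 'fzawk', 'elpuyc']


Compare strings character by character (the first differing letter decides):
  'afs' < 'elpuyc' since 'a' < 'e' at position 1
  'elpuyc' < 'eyxr' since 'l' < 'y' at position 2
  'eyxr' < 'fzawk' since 'e' < 'f' at position 1
  'fzawk' < 'gpfe' since 'f' < 'g' at position 1
  'gpfe' < 'pgafpv' since 'g' < 'p' at position 1
Chaining these comparisons gives the alphabetical order.
Final answer: ['afs', 'elpuyc', 'eyxr', 'fzawk', 'gpfe', 'pgafpv']


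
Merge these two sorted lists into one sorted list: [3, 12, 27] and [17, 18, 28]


List A: [3, 12, 27]
List B: [17, 18, 28]
Repeatedly compare the front elements and take the smaller:
  3 vs 17 -> take 3
  12 vs 17 -> take 12
  27 vs 17 -> take 17
  27 vs 18 -> take 18
  27 vs 28 -> take 27
  A is exhausted; append the rest of B: [28]
Final answer: [3, 12, 17, 18, 27, 28]


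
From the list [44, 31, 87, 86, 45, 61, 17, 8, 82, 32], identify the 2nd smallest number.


Sort ascending: [8, 17, 31, 32, 44, 45, 61, 82, 86, 87]
The 2nd element (1-indexed) is at index 1.
Value = 17
Final answer: 17


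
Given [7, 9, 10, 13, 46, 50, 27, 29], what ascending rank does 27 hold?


Sort ascending: [7, 9, 10, 13, 27, 29, 46, 50]
Find 27 in the sorted list.
27 is at position 5 (1-indexed).
Final answer: 5


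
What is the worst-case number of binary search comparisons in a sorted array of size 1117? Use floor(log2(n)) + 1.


Binary search halves the search space each step.
Maximum comparisons = floor(log2(1117)) + 1
log2(1117) = 10.1254
floor(log2(1117)) = 10, so 10 + 1 = 11
Final answer: 11


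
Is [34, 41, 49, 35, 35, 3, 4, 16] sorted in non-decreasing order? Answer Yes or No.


Check consecutive pairs:
  34 <= 41? True
  41 <= 49? True
  49 <= 35? False
  35 <= 35? True
  35 <= 3? False
  3 <= 4? True
  4 <= 16? True
2 consecutive pair(s) are out of order, so the list is not sorted.
Final answer: No


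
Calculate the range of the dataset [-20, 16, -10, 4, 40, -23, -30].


Maximum value: 40
Minimum value: -30
Range = 40 - (-30) = 70
Final answer: 70


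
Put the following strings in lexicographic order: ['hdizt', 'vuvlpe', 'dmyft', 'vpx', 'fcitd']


Compare strings character by character (the first differing letter decides):
  'dmyft' < 'fcitd' since 'd' < 'f' at position 1
  'fcitd' < 'hdizt' since 'f' < 'h' at position 1
  'hdizt' < 'vpx' since 'h' < 'v' at position 1
  'vpx' < 'vuvlpe' since 'p' < 'u' at position 2
Chaining these comparisons gives the alphabetical order.
Final answer: ['dmyft', 'fcitd', 'hdizt', 'vpx', 'vuvlpe']


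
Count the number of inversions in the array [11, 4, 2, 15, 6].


For each element, count the later elements that are smaller than it:
  11 (index 0): smaller elements after it = [4, 2, 6] -> 3
  4 (index 1): smaller elements after it = [2] -> 1
  2 (index 2): smaller elements after it = [] -> 0
  15 (index 3): smaller elements after it = [6] -> 1
Total inversions = 3 + 1 + 0 + 1 = 5
Final answer: 5


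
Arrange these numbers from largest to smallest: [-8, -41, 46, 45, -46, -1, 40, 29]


Original list: [-8, -41, 46, 45, -46, -1, 40, 29]
Repeatedly take the largest remaining element:
  Remaining [-8, -41, 46, 45, -46, -1, 40, 29] -> largest is 46
  Remaining [-8, -41, 45, -46, -1, 40, 29] -> largest is 45
  Remaining [-8, -41, -46, -1, 40, 29] -> largest is 40
  Remaining [-8, -41, -46, -1, 29] -> largest is 29
  Remaining [-8, -41, -46, -1] -> largest is -1
  Remaining [-8, -41, -46] -> largest is -8
  Remaining [-41, -46] -> largest is -41
  Remaining [-46] -> largest is -46
Collecting the picks in order gives the descending list.
Final answer: [46, 45, 40, 29, -1, -8, -41, -46]


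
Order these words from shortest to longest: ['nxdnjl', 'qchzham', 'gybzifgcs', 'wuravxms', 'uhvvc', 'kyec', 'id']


Compute lengths:
  'nxdnjl' has length 6
  'qchzham' has length 7
  'gybzifgcs' has length 9
  'wuravxms' has length 8
  'uhvvc' has length 5
  'kyec' has length 4
  'id' has length 2
Lengths in increasing order: 2 < 4 < 5 < 6 < 7 < 8 < 9
Listing the words in that order gives the answer.
Final answer: ['id', 'kyec', 'uhvvc', 'nxdnjl', 'qchzham', 'wuravxms', 'gybzifgcs']


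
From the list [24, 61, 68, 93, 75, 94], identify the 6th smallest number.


Sort ascending: [24, 61, 68, 75, 93, 94]
The 6th element (1-indexed) is at index 5.
Value = 94
Final answer: 94


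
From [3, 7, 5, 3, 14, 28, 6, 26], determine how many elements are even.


Check each element:
  3 is odd
  7 is odd
  5 is odd
  3 is odd
  14 is even
  28 is even
  6 is even
  26 is even
Evens: [14, 28, 6, 26]
Count of evens = 4
Final answer: 4


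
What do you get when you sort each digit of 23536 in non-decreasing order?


The number 23536 has digits: 2, 3, 5, 3, 6
Sorted: 2, 3, 3, 5, 6
Joining the sorted digits gives the result.
Final answer: 23356


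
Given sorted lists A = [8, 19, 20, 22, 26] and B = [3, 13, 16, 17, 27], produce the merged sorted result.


List A: [8, 19, 20, 22, 26]
List B: [3, 13, 16, 17, 27]
Repeatedly compare the front elements and take the smaller:
  8 vs 3 -> take 3
  8 vs 13 -> take 8
  19 vs 13 -> take 13
  19 vs 16 -> take 16
  19 vs 17 -> take 17
  19 vs 27 -> take 19
  20 vs 27 -> take 20
  22 vs 27 -> take 22
  26 vs 27 -> take 26
  A is exhausted; append the rest of B: [27]
Final answer: [3, 8, 13, 16, 17, 19, 20, 22, 26, 27]


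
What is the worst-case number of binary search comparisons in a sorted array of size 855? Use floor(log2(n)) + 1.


Binary search halves the search space each step.
Maximum comparisons = floor(log2(855)) + 1
log2(855) = 9.7398
floor(log2(855)) = 9, so 9 + 1 = 10
Final answer: 10


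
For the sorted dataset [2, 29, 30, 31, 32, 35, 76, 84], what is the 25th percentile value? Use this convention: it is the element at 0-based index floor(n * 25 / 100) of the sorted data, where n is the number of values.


The dataset has n = 8 elements.
Index = floor(8 * 25 / 100) = floor(200 / 100) = floor(2) = 2
Counting from index 0 in the sorted data, the element at index 2 is 30.
Final answer: 30


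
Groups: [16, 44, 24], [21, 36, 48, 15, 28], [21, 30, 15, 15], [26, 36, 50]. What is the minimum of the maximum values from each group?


Find max of each group:
  Group 1: [16, 44, 24] -> max = 44
  Group 2: [21, 36, 48, 15, 28] -> max = 48
  Group 3: [21, 30, 15, 15] -> max = 30
  Group 4: [26, 36, 50] -> max = 50
Maxes: [44, 48, 30, 50]
Minimum of maxes = 30
Final answer: 30


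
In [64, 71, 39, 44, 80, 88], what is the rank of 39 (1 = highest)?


Sort descending: [88, 80, 71, 64, 44, 39]
Find 39 in the sorted list.
39 is at position 6.
Final answer: 6


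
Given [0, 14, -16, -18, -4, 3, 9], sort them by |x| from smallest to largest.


Compute absolute values:
  |0| = 0
  |14| = 14
  |-16| = 16
  |-18| = 18
  |-4| = 4
  |3| = 3
  |9| = 9
Absolute values in increasing order: 0 < 3 < 4 < 9 < 14 < 16 < 18
Listing the original numbers in that order gives the answer.
Final answer: [0, 3, -4, 9, 14, -16, -18]


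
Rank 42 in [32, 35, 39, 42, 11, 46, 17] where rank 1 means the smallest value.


Sort ascending: [11, 17, 32, 35, 39, 42, 46]
Find 42 in the sorted list.
42 is at position 6 (1-indexed).
Final answer: 6


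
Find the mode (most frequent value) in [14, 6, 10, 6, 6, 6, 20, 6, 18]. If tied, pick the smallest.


Count the frequency of each value:
  6 appears 5 time(s)
  10 appears 1 time(s)
  14 appears 1 time(s)
  18 appears 1 time(s)
  20 appears 1 time(s)
Maximum frequency is 5.
Only 6 reaches that frequency, so it is the mode.
Final answer: 6


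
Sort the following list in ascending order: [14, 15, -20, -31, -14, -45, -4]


Original list: [14, 15, -20, -31, -14, -45, -4]
Repeatedly take the smallest remaining element:
  Remaining [14, 15, -20, -31, -14, -45, -4] -> smallest is -45
  Remaining [14, 15, -20, -31, -14, -4] -> smallest is -31
  Remaining [14, 15, -20, -14, -4] -> smallest is -20
  Remaining [14, 15, -14, -4] -> smallest is -14
  Remaining [14, 15, -4] -> smallest is -4
  Remaining [14, 15] -> smallest is 14
  Remaining [15] -> smallest is 15
Collecting the picks in order gives the sorted list.
Final answer: [-45, -31, -20, -14, -4, 14, 15]


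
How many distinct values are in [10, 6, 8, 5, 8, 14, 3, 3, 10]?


List all unique values:
Distinct values: [3, 5, 6, 8, 10, 14]
Count = 6
Final answer: 6


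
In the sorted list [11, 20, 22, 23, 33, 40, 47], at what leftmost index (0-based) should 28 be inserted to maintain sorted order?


List is sorted: [11, 20, 22, 23, 33, 40, 47]
We need the leftmost position where 28 can be inserted, i.e. the first index whose element is >= 28 (or the end of the list if none is).
Binary search with low=0, high=7 (0-based indices):
  low=0, high=7, mid=3: a[3]=23 < 28, so low = 4
  low=4, high=7, mid=5: a[5]=40 >= 28, so high = 5
  low=4, high=5, mid=4: a[4]=33 >= 28, so high = 4
Now low = high = 4, so the insertion index is 4.
Final answer: 4


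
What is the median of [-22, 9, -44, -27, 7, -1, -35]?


First, sort the list: [-44, -35, -27, -22, -1, 7, 9]
The list has 7 elements (odd count).
The middle index is 3 (0-based), and the element there is -22.
Final answer: -22


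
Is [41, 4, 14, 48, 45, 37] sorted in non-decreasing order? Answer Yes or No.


Check consecutive pairs:
  41 <= 4? False
  4 <= 14? True
  14 <= 48? True
  48 <= 45? False
  45 <= 37? False
3 consecutive pair(s) are out of order, so the list is not sorted.
Final answer: No


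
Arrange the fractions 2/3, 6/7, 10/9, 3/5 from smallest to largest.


Convert to decimal for comparison:
  2/3 = 0.6667
  6/7 = 0.8571
  10/9 = 1.1111
  3/5 = 0.6
Decimals in increasing order: 0.6 < 0.6667 < 0.8571 < 1.1111
Writing each back as its fraction gives the sorted order.
Final answer: 3/5, 2/3, 6/7, 10/9


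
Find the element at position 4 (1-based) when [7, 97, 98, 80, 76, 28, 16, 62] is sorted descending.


Sort descending: [98, 97, 80, 76, 62, 28, 16, 7]
The 4th element (1-indexed) is at index 3.
Value = 76
Final answer: 76


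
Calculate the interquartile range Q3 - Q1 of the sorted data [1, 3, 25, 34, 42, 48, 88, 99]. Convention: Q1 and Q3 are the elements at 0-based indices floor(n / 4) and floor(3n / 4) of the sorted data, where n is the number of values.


The data has n = 8 elements.
Q1 index = floor(8 / 4) = floor(2) = 2; Q3 index = floor(3 * 8 / 4) = floor(6) = 6
Q1 = element at index 2 = 25
Q3 = element at index 6 = 88
IQR = 88 - 25 = 63
Final answer: 63


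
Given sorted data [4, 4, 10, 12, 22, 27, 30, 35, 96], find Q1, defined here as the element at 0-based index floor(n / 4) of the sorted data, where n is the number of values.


The list has n = 9 elements.
Q1 index = floor(9 / 4) = floor(2.25) = 2
Counting from index 0 in the sorted data, the element at index 2 is 10.
Final answer: 10


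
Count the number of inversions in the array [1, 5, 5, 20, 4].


For each element, count the later elements that are smaller than it:
  1 (index 0): smaller elements after it = [] -> 0
  5 (index 1): smaller elements after it = [4] -> 1
  5 (index 2): smaller elements after it = [4] -> 1
  20 (index 3): smaller elements after it = [4] -> 1
Total inversions = 0 + 1 + 1 + 1 = 3
Final answer: 3


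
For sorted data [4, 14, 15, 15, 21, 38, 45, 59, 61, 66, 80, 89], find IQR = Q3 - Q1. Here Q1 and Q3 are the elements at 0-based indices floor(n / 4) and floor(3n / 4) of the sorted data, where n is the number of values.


The data has n = 12 elements.
Q1 index = floor(12 / 4) = floor(3) = 3; Q3 index = floor(3 * 12 / 4) = floor(9) = 9
Q1 = element at index 3 = 15
Q3 = element at index 9 = 66
IQR = 66 - 15 = 51
Final answer: 51


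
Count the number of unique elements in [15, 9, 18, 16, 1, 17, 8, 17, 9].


List all unique values:
Distinct values: [1, 8, 9, 15, 16, 17, 18]
Count = 7
Final answer: 7


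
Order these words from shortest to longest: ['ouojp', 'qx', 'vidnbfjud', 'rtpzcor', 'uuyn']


Compute lengths:
  'ouojp' has length 5
  'qx' has length 2
  'vidnbfjud' has length 9
  'rtpzcor' has length 7
  'uuyn' has length 4
Lengths in increasing order: 2 < 4 < 5 < 7 < 9
Listing the words in that order gives the answer.
Final answer: ['qx', 'uuyn', 'ouojp', 'rtpzcor', 'vidnbfjud']


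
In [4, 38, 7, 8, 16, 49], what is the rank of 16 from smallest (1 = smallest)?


Sort ascending: [4, 7, 8, 16, 38, 49]
Find 16 in the sorted list.
16 is at position 4 (1-indexed).
Final answer: 4


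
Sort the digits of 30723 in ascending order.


The number 30723 has digits: 3, 0, 7, 2, 3
Sorted: 0, 2, 3, 3, 7
Joining the sorted digits gives the result.
Final answer: 02337


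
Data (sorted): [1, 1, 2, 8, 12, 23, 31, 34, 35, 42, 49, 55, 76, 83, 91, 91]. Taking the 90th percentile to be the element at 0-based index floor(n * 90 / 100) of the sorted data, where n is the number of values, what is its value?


The dataset has n = 16 elements.
Index = floor(16 * 90 / 100) = floor(1440 / 100) = floor(14.4) = 14
Counting from index 0 in the sorted data, the element at index 14 is 91.
Final answer: 91


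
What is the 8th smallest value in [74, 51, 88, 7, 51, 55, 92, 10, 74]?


Sort ascending: [7, 10, 51, 51, 55, 74, 74, 88, 92]
The 8th element (1-indexed) is at index 7.
Value = 88
Final answer: 88


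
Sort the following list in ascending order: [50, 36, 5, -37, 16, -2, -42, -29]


Original list: [50, 36, 5, -37, 16, -2, -42, -29]
Repeatedly take the smallest remaining element:
  Remaining [50, 36, 5, -37, 16, -2, -42, -29] -> smallest is -42
  Remaining [50, 36, 5, -37, 16, -2, -29] -> smallest is -37
  Remaining [50, 36, 5, 16, -2, -29] -> smallest is -29
  Remaining [50, 36, 5, 16, -2] -> smallest is -2
  Remaining [50, 36, 5, 16] -> smallest is 5
  Remaining [50, 36, 16] -> smallest is 16
  Remaining [50, 36] -> smallest is 36
  Remaining [50] -> smallest is 50
Collecting the picks in order gives the sorted list.
Final answer: [-42, -37, -29, -2, 5, 16, 36, 50]


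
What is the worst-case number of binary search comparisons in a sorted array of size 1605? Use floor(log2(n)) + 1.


Binary search halves the search space each step.
Maximum comparisons = floor(log2(1605)) + 1
log2(1605) = 10.6484
floor(log2(1605)) = 10, so 10 + 1 = 11
Final answer: 11


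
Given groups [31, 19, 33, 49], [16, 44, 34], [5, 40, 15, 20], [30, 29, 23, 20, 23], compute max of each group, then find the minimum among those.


Find max of each group:
  Group 1: [31, 19, 33, 49] -> max = 49
  Group 2: [16, 44, 34] -> max = 44
  Group 3: [5, 40, 15, 20] -> max = 40
  Group 4: [30, 29, 23, 20, 23] -> max = 30
Maxes: [49, 44, 40, 30]
Minimum of maxes = 30
Final answer: 30


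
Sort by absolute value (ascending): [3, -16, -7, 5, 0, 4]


Compute absolute values:
  |3| = 3
  |-16| = 16
  |-7| = 7
  |5| = 5
  |0| = 0
  |4| = 4
Absolute values in increasing order: 0 < 3 < 4 < 5 < 7 < 16
Listing the original numbers in that order gives the answer.
Final answer: [0, 3, 4, 5, -7, -16]


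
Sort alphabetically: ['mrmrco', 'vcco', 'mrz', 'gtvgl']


Compare strings character by character (the first differing letter decides):
  'gtvgl' < 'mrmrco' since 'g' < 'm' at position 1
  'mrmrco' < 'mrz' since 'm' < 'z' at position 3
  'mrz' < 'vcco' since 'm' < 'v' at position 1
Chaining these comparisons gives the alphabetical order.
Final answer: ['gtvgl', 'mrmrco', 'mrz', 'vcco']


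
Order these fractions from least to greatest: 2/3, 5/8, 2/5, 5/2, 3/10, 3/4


Convert to decimal for comparison:
  2/3 = 0.6667
  5/8 = 0.625
  2/5 = 0.4
  5/2 = 2.5
  3/10 = 0.3
  3/4 = 0.75
Decimals in increasing order: 0.3 < 0.4 < 0.625 < 0.6667 < 0.75 < 2.5
Writing each back as its fraction gives the sorted order.
Final answer: 3/10, 2/5, 5/8, 2/3, 3/4, 5/2


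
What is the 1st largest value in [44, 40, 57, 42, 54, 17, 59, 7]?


Sort descending: [59, 57, 54, 44, 42, 40, 17, 7]
The 1st element (1-indexed) is at index 0.
Value = 59
Final answer: 59


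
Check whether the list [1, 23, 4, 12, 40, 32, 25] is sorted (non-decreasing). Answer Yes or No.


Check consecutive pairs:
  1 <= 23? True
  23 <= 4? False
  4 <= 12? True
  12 <= 40? True
  40 <= 32? False
  32 <= 25? False
3 consecutive pair(s) are out of order, so the list is not sorted.
Final answer: No


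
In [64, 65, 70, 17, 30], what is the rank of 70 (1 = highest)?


Sort descending: [70, 65, 64, 30, 17]
Find 70 in the sorted list.
70 is at position 1.
Final answer: 1


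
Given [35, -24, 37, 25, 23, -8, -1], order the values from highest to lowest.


Original list: [35, -24, 37, 25, 23, -8, -1]
Repeatedly take the largest remaining element:
  Remaining [35, -24, 37, 25, 23, -8, -1] -> largest is 37
  Remaining [35, -24, 25, 23, -8, -1] -> largest is 35
  Remaining [-24, 25, 23, -8, -1] -> largest is 25
  Remaining [-24, 23, -8, -1] -> largest is 23
  Remaining [-24, -8, -1] -> largest is -1
  Remaining [-24, -8] -> largest is -8
  Remaining [-24] -> largest is -24
Collecting the picks in order gives the descending list.
Final answer: [37, 35, 25, 23, -1, -8, -24]


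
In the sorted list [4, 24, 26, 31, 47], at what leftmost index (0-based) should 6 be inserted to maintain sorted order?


List is sorted: [4, 24, 26, 31, 47]
We need the leftmost position where 6 can be inserted, i.e. the first index whose element is >= 6 (or the end of the list if none is).
Binary search with low=0, high=5 (0-based indices):
  low=0, high=5, mid=2: a[2]=26 >= 6, so high = 2
  low=0, high=2, mid=1: a[1]=24 >= 6, so high = 1
  low=0, high=1, mid=0: a[0]=4 < 6, so low = 1
Now low = high = 1, so the insertion index is 1.
Final answer: 1


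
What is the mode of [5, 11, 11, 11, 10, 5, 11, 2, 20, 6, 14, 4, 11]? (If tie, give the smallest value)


Count the frequency of each value:
  2 appears 1 time(s)
  4 appears 1 time(s)
  5 appears 2 time(s)
  6 appears 1 time(s)
  10 appears 1 time(s)
  11 appears 5 time(s)
  14 appears 1 time(s)
  20 appears 1 time(s)
Maximum frequency is 5.
Only 11 reaches that frequency, so it is the mode.
Final answer: 11


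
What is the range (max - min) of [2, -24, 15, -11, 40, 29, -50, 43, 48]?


Maximum value: 48
Minimum value: -50
Range = 48 - (-50) = 98
Final answer: 98


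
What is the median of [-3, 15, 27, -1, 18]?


First, sort the list: [-3, -1, 15, 18, 27]
The list has 5 elements (odd count).
The middle index is 2 (0-based), and the element there is 15.
Final answer: 15


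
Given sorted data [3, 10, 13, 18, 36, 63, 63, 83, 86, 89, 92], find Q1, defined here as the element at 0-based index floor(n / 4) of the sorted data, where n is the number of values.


The list has n = 11 elements.
Q1 index = floor(11 / 4) = floor(2.75) = 2
Counting from index 0 in the sorted data, the element at index 2 is 13.
Final answer: 13


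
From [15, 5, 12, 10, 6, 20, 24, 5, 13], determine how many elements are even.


Check each element:
  15 is odd
  5 is odd
  12 is even
  10 is even
  6 is even
  20 is even
  24 is even
  5 is odd
  13 is odd
Evens: [12, 10, 6, 20, 24]
Count of evens = 5
Final answer: 5


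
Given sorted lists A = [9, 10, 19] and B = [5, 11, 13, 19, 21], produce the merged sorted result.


List A: [9, 10, 19]
List B: [5, 11, 13, 19, 21]
Repeatedly compare the front elements and take the smaller:
  9 vs 5 -> take 5
  9 vs 11 -> take 9
  10 vs 11 -> take 10
  19 vs 11 -> take 11
  19 vs 13 -> take 13
  19 vs 19 -> take 19
  A is exhausted; append the rest of B: [19, 21]
Final answer: [5, 9, 10, 11, 13, 19, 19, 21]


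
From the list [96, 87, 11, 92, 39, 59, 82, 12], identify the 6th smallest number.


Sort ascending: [11, 12, 39, 59, 82, 87, 92, 96]
The 6th element (1-indexed) is at index 5.
Value = 87
Final answer: 87


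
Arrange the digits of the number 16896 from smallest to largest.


The number 16896 has digits: 1, 6, 8, 9, 6
Sorted: 1, 6, 6, 8, 9
Joining the sorted digits gives the result.
Final answer: 16689


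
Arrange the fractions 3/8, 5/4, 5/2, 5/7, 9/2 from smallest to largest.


Convert to decimal for comparison:
  3/8 = 0.375
  5/4 = 1.25
  5/2 = 2.5
  5/7 = 0.7143
  9/2 = 4.5
Decimals in increasing order: 0.375 < 0.7143 < 1.25 < 2.5 < 4.5
Writing each back as its fraction gives the sorted order.
Final answer: 3/8, 5/7, 5/4, 5/2, 9/2


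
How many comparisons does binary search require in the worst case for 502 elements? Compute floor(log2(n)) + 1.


Binary search halves the search space each step.
Maximum comparisons = floor(log2(502)) + 1
log2(502) = 8.9715
floor(log2(502)) = 8, so 8 + 1 = 9
Final answer: 9


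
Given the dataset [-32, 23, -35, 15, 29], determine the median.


First, sort the list: [-35, -32, 15, 23, 29]
The list has 5 elements (odd count).
The middle index is 2 (0-based), and the element there is 15.
Final answer: 15


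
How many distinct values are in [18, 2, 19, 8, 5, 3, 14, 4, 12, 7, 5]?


List all unique values:
Distinct values: [2, 3, 4, 5, 7, 8, 12, 14, 18, 19]
Count = 10
Final answer: 10


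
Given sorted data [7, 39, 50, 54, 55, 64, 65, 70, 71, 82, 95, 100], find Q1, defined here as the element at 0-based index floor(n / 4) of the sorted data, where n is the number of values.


The list has n = 12 elements.
Q1 index = floor(12 / 4) = floor(3) = 3
Counting from index 0 in the sorted data, the element at index 3 is 54.
Final answer: 54


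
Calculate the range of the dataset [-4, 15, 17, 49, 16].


Maximum value: 49
Minimum value: -4
Range = 49 - (-4) = 53
Final answer: 53


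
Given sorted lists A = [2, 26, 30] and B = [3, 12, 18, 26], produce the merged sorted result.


List A: [2, 26, 30]
List B: [3, 12, 18, 26]
Repeatedly compare the front elements and take the smaller:
  2 vs 3 -> take 2
  26 vs 3 -> take 3
  26 vs 12 -> take 12
  26 vs 18 -> take 18
  26 vs 26 -> take 26
  30 vs 26 -> take 26
  B is exhausted; append the rest of A: [30]
Final answer: [2, 3, 12, 18, 26, 26, 30]


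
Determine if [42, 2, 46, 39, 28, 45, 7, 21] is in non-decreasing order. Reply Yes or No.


Check consecutive pairs:
  42 <= 2? False
  2 <= 46? True
  46 <= 39? False
  39 <= 28? False
  28 <= 45? True
  45 <= 7? False
  7 <= 21? True
4 consecutive pair(s) are out of order, so the list is not sorted.
Final answer: No


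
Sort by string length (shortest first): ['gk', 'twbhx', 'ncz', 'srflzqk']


Compute lengths:
  'gk' has length 2
  'twbhx' has length 5
  'ncz' has length 3
  'srflzqk' has length 7
Lengths in increasing order: 2 < 3 < 5 < 7
Listing the words in that order gives the answer.
Final answer: ['gk', 'ncz', 'twbhx', 'srflzqk']


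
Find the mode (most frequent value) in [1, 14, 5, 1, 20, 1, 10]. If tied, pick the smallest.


Count the frequency of each value:
  1 appears 3 time(s)
  5 appears 1 time(s)
  10 appears 1 time(s)
  14 appears 1 time(s)
  20 appears 1 time(s)
Maximum frequency is 3.
Only 1 reaches that frequency, so it is the mode.
Final answer: 1


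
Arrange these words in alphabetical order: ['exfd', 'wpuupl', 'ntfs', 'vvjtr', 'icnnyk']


Compare strings character by character (the first differing letter decides):
  'exfd' < 'icnnyk' since 'e' < 'i' at position 1
  'icnnyk' < 'ntfs' since 'i' < 'n' at position 1
  'ntfs' < 'vvjtr' since 'n' < 'v' at position 1
  'vvjtr' < 'wpuupl' since 'v' < 'w' at position 1
Chaining these comparisons gives the alphabetical order.
Final answer: ['exfd', 'icnnyk', 'ntfs', 'vvjtr', 'wpuupl']


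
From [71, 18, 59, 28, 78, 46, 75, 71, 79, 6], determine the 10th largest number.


Sort descending: [79, 78, 75, 71, 71, 59, 46, 28, 18, 6]
The 10th element (1-indexed) is at index 9.
Value = 6
Final answer: 6


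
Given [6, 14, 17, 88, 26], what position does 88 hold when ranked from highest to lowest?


Sort descending: [88, 26, 17, 14, 6]
Find 88 in the sorted list.
88 is at position 1.
Final answer: 1


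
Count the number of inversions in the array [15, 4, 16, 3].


For each element, count the later elements that are smaller than it:
  15 (index 0): smaller elements after it = [4, 3] -> 2
  4 (index 1): smaller elements after it = [3] -> 1
  16 (index 2): smaller elements after it = [3] -> 1
Total inversions = 2 + 1 + 1 = 4
Final answer: 4


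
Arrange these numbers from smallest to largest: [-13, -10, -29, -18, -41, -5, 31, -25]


Original list: [-13, -10, -29, -18, -41, -5, 31, -25]
Repeatedly take the smallest remaining element:
  Remaining [-13, -10, -29, -18, -41, -5, 31, -25] -> smallest is -41
  Remaining [-13, -10, -29, -18, -5, 31, -25] -> smallest is -29
  Remaining [-13, -10, -18, -5, 31, -25] -> smallest is -25
  Remaining [-13, -10, -18, -5, 31] -> smallest is -18
  Remaining [-13, -10, -5, 31] -> smallest is -13
  Remaining [-10, -5, 31] -> smallest is -10
  Remaining [-5, 31] -> smallest is -5
  Remaining [31] -> smallest is 31
Collecting the picks in order gives the sorted list.
Final answer: [-41, -29, -25, -18, -13, -10, -5, 31]


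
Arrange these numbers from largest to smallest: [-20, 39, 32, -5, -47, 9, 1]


Original list: [-20, 39, 32, -5, -47, 9, 1]
Repeatedly take the largest remaining element:
  Remaining [-20, 39, 32, -5, -47, 9, 1] -> largest is 39
  Remaining [-20, 32, -5, -47, 9, 1] -> largest is 32
  Remaining [-20, -5, -47, 9, 1] -> largest is 9
  Remaining [-20, -5, -47, 1] -> largest is 1
  Remaining [-20, -5, -47] -> largest is -5
  Remaining [-20, -47] -> largest is -20
  Remaining [-47] -> largest is -47
Collecting the picks in order gives the descending list.
Final answer: [39, 32, 9, 1, -5, -20, -47]


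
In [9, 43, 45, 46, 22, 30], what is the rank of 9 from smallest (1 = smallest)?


Sort ascending: [9, 22, 30, 43, 45, 46]
Find 9 in the sorted list.
9 is at position 1 (1-indexed).
Final answer: 1


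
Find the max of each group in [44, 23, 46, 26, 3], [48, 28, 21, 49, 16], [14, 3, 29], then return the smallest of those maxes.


Find max of each group:
  Group 1: [44, 23, 46, 26, 3] -> max = 46
  Group 2: [48, 28, 21, 49, 16] -> max = 49
  Group 3: [14, 3, 29] -> max = 29
Maxes: [46, 49, 29]
Minimum of maxes = 29
Final answer: 29


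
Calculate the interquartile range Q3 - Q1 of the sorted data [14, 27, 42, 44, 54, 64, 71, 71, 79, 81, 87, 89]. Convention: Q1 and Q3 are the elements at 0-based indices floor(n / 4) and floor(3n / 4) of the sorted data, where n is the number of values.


The data has n = 12 elements.
Q1 index = floor(12 / 4) = floor(3) = 3; Q3 index = floor(3 * 12 / 4) = floor(9) = 9
Q1 = element at index 3 = 44
Q3 = element at index 9 = 81
IQR = 81 - 44 = 37
Final answer: 37


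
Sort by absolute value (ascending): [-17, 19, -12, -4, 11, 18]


Compute absolute values:
  |-17| = 17
  |19| = 19
  |-12| = 12
  |-4| = 4
  |11| = 11
  |18| = 18
Absolute values in increasing order: 4 < 11 < 12 < 17 < 18 < 19
Listing the original numbers in that order gives the answer.
Final answer: [-4, 11, -12, -17, 18, 19]


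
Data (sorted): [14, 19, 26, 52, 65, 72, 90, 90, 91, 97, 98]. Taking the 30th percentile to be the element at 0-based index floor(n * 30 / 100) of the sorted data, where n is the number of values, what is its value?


The dataset has n = 11 elements.
Index = floor(11 * 30 / 100) = floor(330 / 100) = floor(3.3) = 3
Counting from index 0 in the sorted data, the element at index 3 is 52.
Final answer: 52
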